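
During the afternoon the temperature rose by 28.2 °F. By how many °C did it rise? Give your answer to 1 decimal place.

Converting a difference, only the 9/5 scale factor applies: Δ°C = 28.2 × 0.5556 = 15.7 °C.

15.7 °C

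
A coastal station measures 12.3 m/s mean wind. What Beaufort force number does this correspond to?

Beaufort force 6

12.3 m/s lies in the Beaufort 6 band (strong breeze, 10.8–13.8 m/s).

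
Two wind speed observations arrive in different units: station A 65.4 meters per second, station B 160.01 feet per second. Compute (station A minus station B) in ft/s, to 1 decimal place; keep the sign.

station A: 65.4 m/s = 214.567 ft/s.
Difference: 214.567 − 160.010 = 54.6 ft/s.

54.6 ft/s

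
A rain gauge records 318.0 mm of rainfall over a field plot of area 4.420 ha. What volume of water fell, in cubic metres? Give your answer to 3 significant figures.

14100 cubic metres

Area: 4.420 ha = 44200 m².
1 mm over 1 m² is 1 L, so volume = 318 × 44200 = 14055600 L = 14100 m³.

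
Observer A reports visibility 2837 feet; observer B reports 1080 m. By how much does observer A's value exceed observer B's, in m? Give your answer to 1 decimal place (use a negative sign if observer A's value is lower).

observer A: 2837 ft = 864.718 m.
Difference: 864.718 − 1080.000 = -215.3 m.

-215.3 m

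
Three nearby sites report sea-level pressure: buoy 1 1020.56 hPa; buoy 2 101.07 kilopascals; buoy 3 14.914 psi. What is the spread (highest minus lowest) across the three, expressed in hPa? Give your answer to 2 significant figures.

18 hPa

buoy 2: 101.07 kPa = 1010.70 hPa.
buoy 3: 14.914 psi = 1028.28 hPa.
Spread: 1028.28 − 1010.70 = 18 hPa.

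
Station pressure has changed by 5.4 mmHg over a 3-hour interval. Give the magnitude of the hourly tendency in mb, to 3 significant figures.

5.4 mmHg / 3 h × 1.33322 mb/mmHg = 2.40 mb/h.

2.40 mb per hour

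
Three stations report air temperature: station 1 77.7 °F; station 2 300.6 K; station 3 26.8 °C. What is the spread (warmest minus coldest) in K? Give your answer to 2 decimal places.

station 1: 77.7 °F = 25.389 °C.
station 2: 300.6 K = 27.450 °C.
Spread: 27.450 − 25.389 = 2.061 °C.

2.06 K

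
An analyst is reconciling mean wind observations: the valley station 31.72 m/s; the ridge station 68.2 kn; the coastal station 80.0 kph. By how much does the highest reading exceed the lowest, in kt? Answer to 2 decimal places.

25.00 kt

the valley station: 31.72 m/s = 61.6587 kt.
the coastal station: 80.0 km/h = 43.1965 kt.
Spread: 68.2000 − 43.1965 = 25.00 kt.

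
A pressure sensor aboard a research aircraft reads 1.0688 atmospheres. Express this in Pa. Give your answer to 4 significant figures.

108300 Pa

1 atm = 101325 Pa, so 1.0688 × 101325 = 108300 Pa.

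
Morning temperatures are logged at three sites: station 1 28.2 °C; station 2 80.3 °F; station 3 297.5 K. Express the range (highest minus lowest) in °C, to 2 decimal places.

station 2: 80.3 °F = 26.833 °C.
station 3: 297.5 K = 24.350 °C.
Spread: 28.200 − 24.350 = 3.850 °C.

3.85 °C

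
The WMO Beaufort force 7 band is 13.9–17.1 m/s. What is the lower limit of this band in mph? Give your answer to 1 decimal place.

31.1 mph

13.9–17.1 m/s × 2.237 = 31.1–38.3 mph.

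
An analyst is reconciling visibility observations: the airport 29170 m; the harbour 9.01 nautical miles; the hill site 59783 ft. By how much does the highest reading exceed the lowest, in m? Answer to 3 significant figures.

12500 m

the harbour: 9.01 nmi = 16686.52 m.
the hill site: 59783 ft = 18221.86 m.
Spread: 29170.00 − 16686.52 = 12500 m.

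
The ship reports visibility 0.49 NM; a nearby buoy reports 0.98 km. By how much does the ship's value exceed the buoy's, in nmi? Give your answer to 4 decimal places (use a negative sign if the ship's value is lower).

the buoy: 0.98 km = 0.529158 nmi.
Difference: 0.490000 − 0.529158 = -0.0392 nmi.

-0.0392 nmi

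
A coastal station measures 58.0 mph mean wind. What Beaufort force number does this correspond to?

Beaufort force 10

58.0 mph = 25.9 m/s, which is Beaufort 10 (storm, 24.5–28.4 m/s).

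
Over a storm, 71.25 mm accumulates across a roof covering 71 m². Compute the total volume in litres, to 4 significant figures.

5059 litres

1 mm over 1 m² is 1 L, so volume = 71.25 × 71 = 5058.75 L ≈ 5059 L.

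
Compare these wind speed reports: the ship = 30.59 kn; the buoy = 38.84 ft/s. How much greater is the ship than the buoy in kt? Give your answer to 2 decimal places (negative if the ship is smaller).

the buoy: 38.84 ft/s = 23.0121 kt.
Difference: 30.5900 − 23.0121 = 7.58 kt.

7.58 kt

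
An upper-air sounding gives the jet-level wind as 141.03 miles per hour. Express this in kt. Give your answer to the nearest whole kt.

123 kt

1 mph = 0.868976 kt, so 141.03 × 0.868976 = 123 kt.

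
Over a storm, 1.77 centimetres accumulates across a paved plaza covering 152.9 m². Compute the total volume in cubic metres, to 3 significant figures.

Depth: 1.77 cm × 10 = 17.7 mm.
1 mm over 1 m² is 1 L, so volume = 17.7 × 152.9 = 2706.33 L = 2.71 m³.

2.71 cubic metres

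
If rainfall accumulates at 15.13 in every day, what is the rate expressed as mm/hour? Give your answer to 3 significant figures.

16.0 mm/hour

15.13 in/day × 25.4 mm/in × 0.0416667 day/hour = 16.0 mm/hour.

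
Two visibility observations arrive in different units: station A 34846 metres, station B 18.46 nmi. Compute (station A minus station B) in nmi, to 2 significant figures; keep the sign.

station A: 34846 m = 18.8153 nmi.
Difference: 18.8153 − 18.4600 = 0.36 nmi.

0.36 nmi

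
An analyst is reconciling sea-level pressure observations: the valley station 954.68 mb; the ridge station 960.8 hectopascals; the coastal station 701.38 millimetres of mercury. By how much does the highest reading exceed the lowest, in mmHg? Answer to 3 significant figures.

the valley station: 954.68 mb = 716.069 mmHg.
the ridge station: 960.8 hPa = 720.659 mmHg.
Spread: 720.659 − 701.380 = 19.3 mmHg.

19.3 mmHg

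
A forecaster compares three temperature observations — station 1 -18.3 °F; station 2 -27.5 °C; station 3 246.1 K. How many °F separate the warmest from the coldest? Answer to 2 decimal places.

station 1: -18.3 °F = -27.944 °C.
station 3: 246.1 K = -27.050 °C.
Spread: (-27.050) − (-27.944) = 0.894 °C = 1.61 °F.

1.61 °F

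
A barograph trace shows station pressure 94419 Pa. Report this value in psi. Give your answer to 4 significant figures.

1 Pa = 0.000145038 psi, so 94419 × 0.000145038 = 13.69 psi.

13.69 psi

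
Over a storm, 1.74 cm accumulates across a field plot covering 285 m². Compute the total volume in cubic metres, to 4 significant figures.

4.959 cubic metres

Depth: 1.74 cm × 10 = 17.4 mm.
1 mm over 1 m² is 1 L, so volume = 17.4 × 285 = 4959 L = 4.959 m³.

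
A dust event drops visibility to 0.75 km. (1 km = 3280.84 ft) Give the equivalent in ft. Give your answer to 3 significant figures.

2460 ft

1 km = 3280.84 ft, so 0.75 × 3280.84 = 2460 ft.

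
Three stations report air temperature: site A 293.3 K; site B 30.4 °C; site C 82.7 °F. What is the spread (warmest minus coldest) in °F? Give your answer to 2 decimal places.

18.45 °F

site A: 293.3 K = 20.150 °C.
site C: 82.7 °F = 28.167 °C.
Spread: 30.400 − 20.150 = 10.250 °C = 18.45 °F.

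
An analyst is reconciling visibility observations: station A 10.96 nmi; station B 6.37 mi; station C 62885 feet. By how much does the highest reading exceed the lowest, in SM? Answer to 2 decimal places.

station A: 10.96 nmi = 12.6125 SM.
station C: 62885 ft = 11.9100 SM.
Spread: 12.6125 − 6.3700 = 6.24 SM.

6.24 SM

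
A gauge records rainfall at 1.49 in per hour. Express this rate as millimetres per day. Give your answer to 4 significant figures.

1.49 in/hour × 25.4 mm/in × 24 hour/day = 908.3 mm/day.

908.3 mm/day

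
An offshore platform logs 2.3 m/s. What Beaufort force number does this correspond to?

Beaufort force 2

2.3 m/s lies in the Beaufort 2 band (light breeze, 1.6–3.3 m/s).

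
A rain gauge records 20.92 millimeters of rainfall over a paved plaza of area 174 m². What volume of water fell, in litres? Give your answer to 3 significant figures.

1 mm over 1 m² is 1 L, so volume = 20.92 × 174 = 3640.08 L ≈ 3640 L.

3640 litres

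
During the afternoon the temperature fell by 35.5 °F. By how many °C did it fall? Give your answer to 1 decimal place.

19.7 °C

For a temperature change the 32° offset cancels: Δ°C = 35.5 × 0.5556 = 19.7 °C.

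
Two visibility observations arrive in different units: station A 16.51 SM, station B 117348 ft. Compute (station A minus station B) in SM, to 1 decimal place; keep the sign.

station B: 117348 ft = 22.225 SM.
Difference: 16.510 − 22.225 = -5.7 SM.

-5.7 SM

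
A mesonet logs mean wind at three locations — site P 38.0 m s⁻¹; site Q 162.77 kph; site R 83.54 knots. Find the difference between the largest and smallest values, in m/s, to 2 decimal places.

7.21 m/s

site Q: 162.77 km/h = 45.2139 m/s.
site R: 83.54 kt = 42.9767 m/s.
Spread: 45.2139 − 38.0000 = 7.21 m/s.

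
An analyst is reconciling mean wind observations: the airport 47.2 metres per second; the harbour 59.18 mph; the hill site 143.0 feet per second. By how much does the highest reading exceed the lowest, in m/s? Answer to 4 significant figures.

20.74 m/s

the harbour: 59.18 mph = 26.4558 m/s.
the hill site: 143.0 ft/s = 43.5864 m/s.
Spread: 47.2000 − 26.4558 = 20.74 m/s.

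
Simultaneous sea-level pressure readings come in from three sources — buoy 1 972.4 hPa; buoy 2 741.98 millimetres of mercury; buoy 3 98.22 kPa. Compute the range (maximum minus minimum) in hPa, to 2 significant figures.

17 hPa

buoy 2: 741.98 mmHg = 989.23 hPa.
buoy 3: 98.22 kPa = 982.20 hPa.
Spread: 989.23 − 972.40 = 17 hPa.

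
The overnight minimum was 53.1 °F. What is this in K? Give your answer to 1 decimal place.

First to °C: 11.72 °C.
Then to K: 284.9 K.

284.9 K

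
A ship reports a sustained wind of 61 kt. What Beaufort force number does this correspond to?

Beaufort force 11

61 kt lies in the Beaufort 11 band (violent storm, 56–63 kt).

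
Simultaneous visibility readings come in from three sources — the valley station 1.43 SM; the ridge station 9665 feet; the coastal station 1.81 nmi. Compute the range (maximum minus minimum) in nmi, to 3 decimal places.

the valley station: 1.43 SM = 1.24264 nmi.
the ridge station: 9665 ft = 1.59065 nmi.
Spread: 1.81000 − 1.24264 = 0.567 nmi.

0.567 nmi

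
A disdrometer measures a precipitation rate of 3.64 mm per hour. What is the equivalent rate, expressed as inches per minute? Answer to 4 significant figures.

3.64 mm/hour × 0.0393701 in/mm × 0.0166667 hour/minute = 0.002388 in/minute.

0.002388 in/minute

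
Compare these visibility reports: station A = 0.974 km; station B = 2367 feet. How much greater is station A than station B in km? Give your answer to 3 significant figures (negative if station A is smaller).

station B: 2367 ft = 0.72146 km.
Difference: 0.97400 − 0.72146 = 0.253 km.

0.253 km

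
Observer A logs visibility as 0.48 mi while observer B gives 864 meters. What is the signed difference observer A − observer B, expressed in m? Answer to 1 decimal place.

observer A: 0.48 SM = 772.485 m.
Difference: 772.485 − 864.000 = -91.5 m.

-91.5 m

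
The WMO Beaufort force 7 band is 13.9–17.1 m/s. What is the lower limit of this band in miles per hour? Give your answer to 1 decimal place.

13.9–17.1 m/s × 2.237 = 31.1–38.3 mph.

31.1 mph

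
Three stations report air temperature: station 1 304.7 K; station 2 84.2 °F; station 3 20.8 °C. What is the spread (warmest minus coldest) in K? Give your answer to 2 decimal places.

station 1: 304.7 K = 31.550 °C.
station 2: 84.2 °F = 29.000 °C.
Spread: 31.550 − 20.800 = 10.750 °C.

10.75 K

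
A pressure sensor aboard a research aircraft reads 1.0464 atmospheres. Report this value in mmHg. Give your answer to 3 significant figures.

795 mmHg

1 atm = 760 mmHg, so 1.0464 × 760 = 795 mmHg.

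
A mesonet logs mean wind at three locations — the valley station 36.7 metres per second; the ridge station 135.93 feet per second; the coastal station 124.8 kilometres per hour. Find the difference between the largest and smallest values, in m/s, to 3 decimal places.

the ridge station: 135.93 ft/s = 41.43146 m/s.
the coastal station: 124.8 km/h = 34.66667 m/s.
Spread: 41.43146 − 34.66667 = 6.765 m/s.

6.765 m/s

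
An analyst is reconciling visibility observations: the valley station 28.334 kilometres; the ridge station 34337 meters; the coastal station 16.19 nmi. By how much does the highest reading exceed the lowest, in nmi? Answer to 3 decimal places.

the valley station: 28.334 km = 15.29914 nmi.
the ridge station: 34337 m = 18.54050 nmi.
Spread: 18.54050 − 15.29914 = 3.241 nmi.

3.241 nmi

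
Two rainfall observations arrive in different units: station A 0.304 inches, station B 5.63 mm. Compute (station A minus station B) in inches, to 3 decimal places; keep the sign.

station B: 5.63 mm = 0.22165 in.
Difference: 0.30400 − 0.22165 = 0.082 in.

0.082 in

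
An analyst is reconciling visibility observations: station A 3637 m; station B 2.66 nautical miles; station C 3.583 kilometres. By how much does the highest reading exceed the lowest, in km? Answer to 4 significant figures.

station A: 3637 m = 3.63700 km.
station B: 2.66 nmi = 4.92632 km.
Spread: 4.92632 − 3.58300 = 1.343 km.

1.343 km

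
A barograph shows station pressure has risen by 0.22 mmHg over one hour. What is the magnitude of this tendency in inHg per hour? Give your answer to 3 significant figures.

0.22 mmHg / 1 h × 0.0393701 inHg/mmHg = 0.00866 inHg/h.

0.00866 inHg per hour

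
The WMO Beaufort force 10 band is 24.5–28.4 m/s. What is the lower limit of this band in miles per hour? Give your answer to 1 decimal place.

24.5–28.4 m/s × 2.237 = 54.8–63.5 mph.

54.8 mph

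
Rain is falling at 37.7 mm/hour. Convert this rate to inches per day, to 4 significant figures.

35.62 in/day

37.7 mm/hour × 0.0393701 in/mm × 24 hour/day = 35.62 in/day.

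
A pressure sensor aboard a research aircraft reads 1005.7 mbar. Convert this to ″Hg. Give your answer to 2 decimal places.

1 mb = 0.02953 inHg, so 1005.7 × 0.02953 = 29.70 inHg.

29.70 inHg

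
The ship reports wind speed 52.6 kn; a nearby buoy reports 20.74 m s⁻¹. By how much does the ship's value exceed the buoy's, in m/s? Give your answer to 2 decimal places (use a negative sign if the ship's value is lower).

6.32 m/s

the ship: 52.6 kt = 27.0598 m/s.
Difference: 27.0598 − 20.7400 = 6.32 m/s.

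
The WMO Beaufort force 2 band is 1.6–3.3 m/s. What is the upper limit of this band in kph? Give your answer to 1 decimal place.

11.9 km/h

1.6–3.3 m/s × 3.6 = 5.8–11.9 km/h.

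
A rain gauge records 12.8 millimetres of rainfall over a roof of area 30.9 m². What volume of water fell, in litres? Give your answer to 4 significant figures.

1 mm over 1 m² is 1 L, so volume = 12.8 × 30.9 = 395.52 L ≈ 395.5 L.

395.5 litres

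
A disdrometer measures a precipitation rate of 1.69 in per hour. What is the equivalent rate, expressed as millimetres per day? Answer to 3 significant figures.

1.69 in/hour × 25.4 mm/in × 24 hour/day = 1030 mm/day.

1030 mm/day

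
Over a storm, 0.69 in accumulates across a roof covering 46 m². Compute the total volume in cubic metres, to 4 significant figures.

0.8062 cubic metres

Depth: 0.69 in × 25.4 = 17.526 mm.
1 mm over 1 m² is 1 L, so volume = 17.526 × 46 = 806.196 L = 0.8062 m³.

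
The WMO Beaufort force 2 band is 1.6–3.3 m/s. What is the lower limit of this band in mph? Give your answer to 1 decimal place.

3.6 mph

1.6–3.3 m/s × 2.237 = 3.6–7.4 mph.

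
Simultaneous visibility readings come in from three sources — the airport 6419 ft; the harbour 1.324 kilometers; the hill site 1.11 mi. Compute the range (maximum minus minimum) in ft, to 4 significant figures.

the harbour: 1.324 km = 4343.83 ft.
the hill site: 1.11 SM = 5860.80 ft.
Spread: 6419.00 − 4343.83 = 2075 ft.

2075 ft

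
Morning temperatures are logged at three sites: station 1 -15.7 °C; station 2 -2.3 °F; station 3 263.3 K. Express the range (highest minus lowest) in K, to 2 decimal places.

9.21 K

station 2: -2.3 °F = -19.056 °C.
station 3: 263.3 K = -9.850 °C.
Spread: (-9.850) − (-19.056) = 9.206 °C.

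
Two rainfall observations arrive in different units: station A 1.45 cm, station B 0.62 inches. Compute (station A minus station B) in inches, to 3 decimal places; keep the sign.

-0.049 in

station A: 1.45 cm = 0.57087 in.
Difference: 0.57087 − 0.62000 = -0.049 in.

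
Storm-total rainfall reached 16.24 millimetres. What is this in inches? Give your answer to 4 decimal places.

0.6394 in

1 mm = 0.0393701 in, so 16.24 × 0.0393701 = 0.6394 in.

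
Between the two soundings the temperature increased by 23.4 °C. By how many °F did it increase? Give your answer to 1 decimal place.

42.1 °F

A change of 1 °C equals a change of 1.8 °F: Δ°F = 23.4 × 1.8 = 42.1 °F.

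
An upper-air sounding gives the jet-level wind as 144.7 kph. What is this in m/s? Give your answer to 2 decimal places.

1 km/h = 0.277778 m/s, so 144.7 × 0.277778 = 40.19 m/s.

40.19 m/s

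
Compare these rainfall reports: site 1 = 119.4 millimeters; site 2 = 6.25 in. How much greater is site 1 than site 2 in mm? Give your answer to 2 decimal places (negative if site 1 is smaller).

-39.35 mm

site 2: 6.25 in = 158.7500 mm.
Difference: 119.4000 − 158.7500 = -39.35 mm.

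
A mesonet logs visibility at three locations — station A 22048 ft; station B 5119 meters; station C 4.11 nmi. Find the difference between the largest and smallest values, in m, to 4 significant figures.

2493 m

station A: 22048 ft = 6720.23 m.
station C: 4.11 nmi = 7611.72 m.
Spread: 7611.72 − 5119.00 = 2493 m.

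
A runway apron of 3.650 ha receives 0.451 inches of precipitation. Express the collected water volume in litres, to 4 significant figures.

418100 litres

Depth: 0.451 in × 25.4 = 11.4554 mm.
Area: 3.650 ha = 36500 m².
1 mm over 1 m² is 1 L, so volume = 11.4554 × 36500 = 418122.1 L ≈ 418100 L.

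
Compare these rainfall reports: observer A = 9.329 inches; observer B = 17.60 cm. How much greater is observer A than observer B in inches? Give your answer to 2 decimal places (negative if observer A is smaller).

2.40 in

observer B: 17.60 cm = 6.9291 in.
Difference: 9.3290 − 6.9291 = 2.40 in.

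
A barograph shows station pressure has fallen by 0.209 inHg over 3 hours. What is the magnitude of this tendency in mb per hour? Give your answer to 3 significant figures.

0.209 inHg / 3 h × 33.8639 mb/inHg = 2.36 mb/h.

2.36 mb per hour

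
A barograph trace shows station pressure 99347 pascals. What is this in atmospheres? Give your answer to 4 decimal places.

0.9805 atm

1 Pa = 9.86923e-06 atm, so 99347 × 9.86923e-06 = 0.9805 atm.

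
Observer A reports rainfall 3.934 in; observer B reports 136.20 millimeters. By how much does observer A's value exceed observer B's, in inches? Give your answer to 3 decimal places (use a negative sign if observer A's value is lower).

-1.428 in

observer B: 136.20 mm = 5.36220 in.
Difference: 3.93400 − 5.36220 = -1.428 in.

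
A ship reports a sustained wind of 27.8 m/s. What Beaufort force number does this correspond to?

Beaufort force 10

27.8 m/s lies in the Beaufort 10 band (storm, 24.5–28.4 m/s).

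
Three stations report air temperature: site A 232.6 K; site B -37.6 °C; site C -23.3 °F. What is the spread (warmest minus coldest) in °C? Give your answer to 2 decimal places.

site A: 232.6 K = -40.550 °C.
site C: -23.3 °F = -30.722 °C.
Spread: (-30.722) − (-40.550) = 9.828 °C.

9.83 °C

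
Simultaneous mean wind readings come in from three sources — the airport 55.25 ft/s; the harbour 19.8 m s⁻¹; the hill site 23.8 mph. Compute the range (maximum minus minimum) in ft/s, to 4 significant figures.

30.05 ft/s

the harbour: 19.8 m/s = 64.9606 ft/s.
the hill site: 23.8 mph = 34.9067 ft/s.
Spread: 64.9606 − 34.9067 = 30.05 ft/s.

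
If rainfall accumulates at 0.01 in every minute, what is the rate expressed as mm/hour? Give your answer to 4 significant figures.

0.01 in/minute × 25.4 mm/in × 60 minute/hour = 15.24 mm/hour.

15.24 mm/hour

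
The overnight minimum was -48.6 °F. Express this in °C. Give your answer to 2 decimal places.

°C = (°F − 32) × 5/9 = (-48.6 − 32) / 1.8 = -44.78 °C.

-44.78 °C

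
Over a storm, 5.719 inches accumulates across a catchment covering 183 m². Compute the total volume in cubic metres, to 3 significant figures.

26.6 cubic metres

Depth: 5.719 in × 25.4 = 145.2626 mm.
1 mm over 1 m² is 1 L, so volume = 145.2626 × 183 = 26583.056 L = 26.6 m³.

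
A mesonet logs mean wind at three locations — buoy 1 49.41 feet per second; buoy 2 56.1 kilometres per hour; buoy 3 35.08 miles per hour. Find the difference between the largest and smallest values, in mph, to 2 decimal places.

buoy 1: 49.41 ft/s = 33.6886 mph.
buoy 2: 56.1 km/h = 34.8589 mph.
Spread: 35.0800 − 33.6886 = 1.39 mph.

1.39 mph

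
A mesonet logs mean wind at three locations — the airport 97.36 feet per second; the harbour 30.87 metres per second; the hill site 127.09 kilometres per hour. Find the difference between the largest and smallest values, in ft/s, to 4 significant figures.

the harbour: 30.87 m/s = 101.2795 ft/s.
the hill site: 127.09 km/h = 115.8228 ft/s.
Spread: 115.8228 − 97.3600 = 18.46 ft/s.

18.46 ft/s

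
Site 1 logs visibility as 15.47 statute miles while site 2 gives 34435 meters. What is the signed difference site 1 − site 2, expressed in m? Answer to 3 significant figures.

site 1: 15.47 SM = 24896.55 m.
Difference: 24896.55 − 34435.00 = -9540 m.

-9540 m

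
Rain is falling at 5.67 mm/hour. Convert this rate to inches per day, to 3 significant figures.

5.67 mm/hour × 0.0393701 in/mm × 24 hour/day = 5.36 in/day.

5.36 in/day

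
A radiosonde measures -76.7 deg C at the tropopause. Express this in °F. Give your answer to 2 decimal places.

°F = °C × 9/5 + 32 = -76.7 × 1.8 + 32 = -106.06 °F.

-106.06 °F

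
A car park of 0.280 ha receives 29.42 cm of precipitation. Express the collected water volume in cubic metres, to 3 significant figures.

Depth: 29.42 cm × 10 = 294.2 mm.
Area: 0.280 ha = 2800 m².
1 mm over 1 m² is 1 L, so volume = 294.2 × 2800 = 823760 L = 824 m³.

824 cubic metres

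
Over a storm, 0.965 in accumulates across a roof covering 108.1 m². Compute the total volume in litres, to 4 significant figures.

Depth: 0.965 in × 25.4 = 24.511 mm.
1 mm over 1 m² is 1 L, so volume = 24.511 × 108.1 = 2649.6391 L ≈ 2650 L.

2650 litres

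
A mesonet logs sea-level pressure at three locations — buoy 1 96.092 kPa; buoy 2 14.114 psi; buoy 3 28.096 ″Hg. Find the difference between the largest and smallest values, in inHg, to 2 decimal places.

0.64 inHg

buoy 1: 96.092 kPa = 28.3759 inHg.
buoy 2: 14.114 psi = 28.7364 inHg.
Spread: 28.7364 − 28.0960 = 0.64 inHg.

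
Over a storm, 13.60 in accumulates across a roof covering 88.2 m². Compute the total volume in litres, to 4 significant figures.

30470 litres

Depth: 13.60 in × 25.4 = 345.44 mm.
1 mm over 1 m² is 1 L, so volume = 345.44 × 88.2 = 30467.808 L ≈ 30470 L.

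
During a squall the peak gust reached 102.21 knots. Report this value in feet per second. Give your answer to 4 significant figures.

172.5 ft/s

1 kt = 1.68781 ft/s, so 102.21 × 1.68781 = 172.5 ft/s.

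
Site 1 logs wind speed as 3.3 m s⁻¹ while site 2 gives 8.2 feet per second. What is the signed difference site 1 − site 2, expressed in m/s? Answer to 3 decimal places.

site 2: 8.2 ft/s = 2.49936 m/s.
Difference: 3.30000 − 2.49936 = 0.801 m/s.

0.801 m/s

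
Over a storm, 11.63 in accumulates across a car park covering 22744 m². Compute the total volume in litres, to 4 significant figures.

Depth: 11.63 in × 25.4 = 295.402 mm.
1 mm over 1 m² is 1 L, so volume = 295.402 × 22744 = 6718623.1 L ≈ 6719000 L.

6719000 litres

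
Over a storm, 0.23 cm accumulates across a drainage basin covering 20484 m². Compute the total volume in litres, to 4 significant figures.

47110 litres

Depth: 0.23 cm × 10 = 2.3 mm.
1 mm over 1 m² is 1 L, so volume = 2.3 × 20484 = 47113.2 L ≈ 47110 L.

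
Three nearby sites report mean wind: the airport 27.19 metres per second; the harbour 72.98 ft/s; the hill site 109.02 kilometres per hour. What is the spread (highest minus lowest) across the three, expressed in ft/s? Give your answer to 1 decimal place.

26.4 ft/s

the airport: 27.19 m/s = 89.206 ft/s.
the hill site: 109.02 km/h = 99.355 ft/s.
Spread: 99.355 − 72.980 = 26.4 ft/s.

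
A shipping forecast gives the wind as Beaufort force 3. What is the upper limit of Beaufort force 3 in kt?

Beaufort 3 (gentle breeze) spans 7–10 knots.

10 kt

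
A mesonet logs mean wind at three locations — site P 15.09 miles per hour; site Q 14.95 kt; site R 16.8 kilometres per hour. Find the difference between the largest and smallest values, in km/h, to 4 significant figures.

site P: 15.09 mph = 24.2850 km/h.
site Q: 14.95 kt = 27.6874 km/h.
Spread: 27.6874 − 16.8000 = 10.89 km/h.

10.89 km/h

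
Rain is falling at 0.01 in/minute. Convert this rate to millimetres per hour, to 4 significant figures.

0.01 in/minute × 25.4 mm/in × 60 minute/hour = 15.24 mm/hour.

15.24 mm/hour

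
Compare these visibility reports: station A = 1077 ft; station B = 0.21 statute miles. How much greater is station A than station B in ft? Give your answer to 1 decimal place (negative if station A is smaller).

-31.8 ft

station B: 0.21 SM = 1108.800 ft.
Difference: 1077.000 − 1108.800 = -31.8 ft.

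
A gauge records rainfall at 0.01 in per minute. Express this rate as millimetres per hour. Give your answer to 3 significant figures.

0.01 in/minute × 25.4 mm/in × 60 minute/hour = 15.2 mm/hour.

15.2 mm/hour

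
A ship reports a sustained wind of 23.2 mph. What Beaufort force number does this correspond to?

Beaufort force 5

23.2 mph = 10.4 m/s, which is Beaufort 5 (fresh breeze, 8.0–10.7 m/s).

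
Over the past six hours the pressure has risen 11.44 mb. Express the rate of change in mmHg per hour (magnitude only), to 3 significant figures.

11.44 mb / 6 h × 0.750062 mmHg/mb = 1.43 mmHg/h.

1.43 mmHg per hour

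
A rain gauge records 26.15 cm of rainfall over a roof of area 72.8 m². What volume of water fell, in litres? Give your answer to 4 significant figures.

Depth: 26.15 cm × 10 = 261.5 mm.
1 mm over 1 m² is 1 L, so volume = 261.5 × 72.8 = 19037.2 L ≈ 19040 L.

19040 litres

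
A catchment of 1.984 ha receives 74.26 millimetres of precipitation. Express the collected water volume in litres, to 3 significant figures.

1470000 litres

Area: 1.984 ha = 19840 m².
1 mm over 1 m² is 1 L, so volume = 74.26 × 19840 = 1473318.4 L ≈ 1470000 L.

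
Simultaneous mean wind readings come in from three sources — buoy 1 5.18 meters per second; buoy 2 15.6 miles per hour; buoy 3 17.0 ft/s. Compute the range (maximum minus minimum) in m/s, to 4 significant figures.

1.794 m/s

buoy 2: 15.6 mph = 6.97382 m/s.
buoy 3: 17.0 ft/s = 5.18160 m/s.
Spread: 6.97382 − 5.18000 = 1.794 m/s.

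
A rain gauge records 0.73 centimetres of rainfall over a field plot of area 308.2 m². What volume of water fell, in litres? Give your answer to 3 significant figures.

2250 litres

Depth: 0.73 cm × 10 = 7.3 mm.
1 mm over 1 m² is 1 L, so volume = 7.3 × 308.2 = 2249.86 L ≈ 2250 L.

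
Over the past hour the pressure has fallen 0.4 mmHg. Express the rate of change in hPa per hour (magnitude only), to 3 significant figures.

0.4 mmHg / 1 h × 1.33322 hPa/mmHg = 0.533 hPa/h.

0.533 hPa per hour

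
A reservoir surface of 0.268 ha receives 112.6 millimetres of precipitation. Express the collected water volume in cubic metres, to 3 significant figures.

302 cubic metres

Area: 0.268 ha = 2680 m².
1 mm over 1 m² is 1 L, so volume = 112.6 × 2680 = 301768 L = 302 m³.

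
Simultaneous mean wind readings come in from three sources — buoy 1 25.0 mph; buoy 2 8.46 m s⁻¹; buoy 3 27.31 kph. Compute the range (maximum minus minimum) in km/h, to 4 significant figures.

12.92 km/h

buoy 1: 25.0 mph = 40.2336 km/h.
buoy 2: 8.46 m/s = 30.4560 km/h.
Spread: 40.2336 − 27.3100 = 12.92 km/h.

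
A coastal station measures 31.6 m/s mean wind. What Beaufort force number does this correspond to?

31.6 m/s lies in the Beaufort 11 band (violent storm, 28.5–32.6 m/s).

Beaufort force 11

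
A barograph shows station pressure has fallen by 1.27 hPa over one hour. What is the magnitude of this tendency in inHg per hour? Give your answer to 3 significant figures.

0.0375 inHg per hour

1.27 hPa / 1 h × 0.02953 inHg/hPa = 0.0375 inHg/h.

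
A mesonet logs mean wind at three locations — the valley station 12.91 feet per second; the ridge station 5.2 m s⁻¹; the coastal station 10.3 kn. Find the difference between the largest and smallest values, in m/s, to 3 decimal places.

the valley station: 12.91 ft/s = 3.93497 m/s.
the coastal station: 10.3 kt = 5.29878 m/s.
Spread: 5.29878 − 3.93497 = 1.364 m/s.

1.364 m/s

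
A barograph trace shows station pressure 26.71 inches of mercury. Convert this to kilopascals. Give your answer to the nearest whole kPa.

90 kPa

1 inHg = 3.38639 kPa, so 26.71 × 3.38639 = 90 kPa.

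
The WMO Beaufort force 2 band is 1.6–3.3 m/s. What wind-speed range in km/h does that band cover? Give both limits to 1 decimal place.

5.8 to 11.9 km/h

1.6–3.3 m/s × 3.6 = 5.8–11.9 km/h.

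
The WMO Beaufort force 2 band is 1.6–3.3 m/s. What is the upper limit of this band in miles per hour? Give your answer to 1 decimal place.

1.6–3.3 m/s × 2.237 = 3.6–7.4 mph.

7.4 mph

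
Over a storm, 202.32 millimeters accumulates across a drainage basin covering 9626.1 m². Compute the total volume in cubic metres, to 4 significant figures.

1 mm over 1 m² is 1 L, so volume = 202.32 × 9626.1 = 1947552.6 L = 1948 m³.

1948 cubic metres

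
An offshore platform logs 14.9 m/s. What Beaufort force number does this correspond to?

Beaufort force 7

14.9 m/s lies in the Beaufort 7 band (near gale, 13.9–17.1 m/s).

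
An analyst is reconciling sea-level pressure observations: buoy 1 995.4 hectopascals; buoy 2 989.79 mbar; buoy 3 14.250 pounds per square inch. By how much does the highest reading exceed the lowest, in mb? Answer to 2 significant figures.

13 mb

buoy 1: 995.4 hPa = 995.40 mb.
buoy 3: 14.250 psi = 982.50 mb.
Spread: 995.40 − 982.50 = 13 mb.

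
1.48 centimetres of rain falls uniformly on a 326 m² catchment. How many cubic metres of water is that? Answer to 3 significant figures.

4.82 cubic metres

Depth: 1.48 cm × 10 = 14.8 mm.
1 mm over 1 m² is 1 L, so volume = 14.8 × 326 = 4824.8 L = 4.82 m³.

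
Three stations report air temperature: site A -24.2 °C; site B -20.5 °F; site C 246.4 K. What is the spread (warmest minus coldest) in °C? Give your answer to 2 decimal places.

4.97 °C

site B: -20.5 °F = -29.167 °C.
site C: 246.4 K = -26.750 °C.
Spread: (-24.200) − (-29.167) = 4.967 °C.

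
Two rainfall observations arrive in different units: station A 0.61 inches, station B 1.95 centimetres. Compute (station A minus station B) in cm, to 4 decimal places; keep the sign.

station A: 0.61 in = 1.549400 cm.
Difference: 1.549400 − 1.950000 = -0.4006 cm.

-0.4006 cm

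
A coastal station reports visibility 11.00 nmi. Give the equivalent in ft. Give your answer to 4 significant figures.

66840 ft

1 nmi = 6076.12 ft, so 11.00 × 6076.12 = 66840 ft.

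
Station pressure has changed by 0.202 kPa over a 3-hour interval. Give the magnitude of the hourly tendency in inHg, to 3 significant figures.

0.0199 inHg per hour

0.202 kPa / 3 h × 0.2953 inHg/kPa = 0.0199 inHg/h.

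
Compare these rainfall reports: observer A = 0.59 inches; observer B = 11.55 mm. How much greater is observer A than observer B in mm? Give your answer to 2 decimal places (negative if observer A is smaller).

observer A: 0.59 in = 14.9860 mm.
Difference: 14.9860 − 11.5500 = 3.44 mm.

3.44 mm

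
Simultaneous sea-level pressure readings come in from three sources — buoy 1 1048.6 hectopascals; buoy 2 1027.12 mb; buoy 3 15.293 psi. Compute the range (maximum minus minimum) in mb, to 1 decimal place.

27.3 mb

buoy 1: 1048.6 hPa = 1048.600 mb.
buoy 3: 15.293 psi = 1054.415 mb.
Spread: 1054.415 − 1027.120 = 27.3 mb.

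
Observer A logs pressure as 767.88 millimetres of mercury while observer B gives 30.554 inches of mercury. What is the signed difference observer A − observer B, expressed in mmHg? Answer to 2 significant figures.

observer B: 30.554 inHg = 776.072 mmHg.
Difference: 767.880 − 776.072 = -8.2 mmHg.

-8.2 mmHg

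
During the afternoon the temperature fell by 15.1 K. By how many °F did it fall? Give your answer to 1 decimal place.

Converting a difference, only the 9/5 scale factor applies: Δ°F = 15.1 × 1.8 = 27.2 °F.

27.2 °F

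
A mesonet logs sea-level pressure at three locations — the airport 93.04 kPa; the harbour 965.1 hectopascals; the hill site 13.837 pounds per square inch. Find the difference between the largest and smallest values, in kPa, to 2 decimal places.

3.47 kPa

the harbour: 965.1 hPa = 96.5100 kPa.
the hill site: 13.837 psi = 95.4028 kPa.
Spread: 96.5100 − 93.0400 = 3.47 kPa.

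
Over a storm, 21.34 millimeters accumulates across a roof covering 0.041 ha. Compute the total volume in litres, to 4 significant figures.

Area: 0.041 ha = 410 m².
1 mm over 1 m² is 1 L, so volume = 21.34 × 410 = 8749.4 L ≈ 8749 L.

8749 litres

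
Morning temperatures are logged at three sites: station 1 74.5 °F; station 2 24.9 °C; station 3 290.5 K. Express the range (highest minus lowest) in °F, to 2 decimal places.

station 1: 74.5 °F = 23.611 °C.
station 3: 290.5 K = 17.350 °C.
Spread: 24.900 − 17.350 = 7.550 °C = 13.59 °F.

13.59 °F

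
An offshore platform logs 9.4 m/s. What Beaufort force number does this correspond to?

9.4 m/s lies in the Beaufort 5 band (fresh breeze, 8.0–10.7 m/s).

Beaufort force 5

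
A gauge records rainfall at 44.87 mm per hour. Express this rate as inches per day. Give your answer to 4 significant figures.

42.40 in/day

44.87 mm/hour × 0.0393701 in/mm × 24 hour/day = 42.40 in/day.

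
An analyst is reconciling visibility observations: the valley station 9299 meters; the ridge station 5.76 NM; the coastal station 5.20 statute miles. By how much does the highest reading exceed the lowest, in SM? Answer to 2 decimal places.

the valley station: 9299 m = 5.7781 SM.
the ridge station: 5.76 nmi = 6.6285 SM.
Spread: 6.6285 − 5.2000 = 1.43 SM.

1.43 SM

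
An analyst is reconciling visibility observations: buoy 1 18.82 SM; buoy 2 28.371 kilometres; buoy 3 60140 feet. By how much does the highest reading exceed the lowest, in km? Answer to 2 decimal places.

11.96 km

buoy 1: 18.82 SM = 30.2879 km.
buoy 3: 60140 ft = 18.3307 km.
Spread: 30.2879 − 18.3307 = 11.96 km.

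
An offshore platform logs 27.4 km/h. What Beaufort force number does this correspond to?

Beaufort force 4

27.4 km/h = 7.6 m/s, which is Beaufort 4 (moderate breeze, 5.5–7.9 m/s).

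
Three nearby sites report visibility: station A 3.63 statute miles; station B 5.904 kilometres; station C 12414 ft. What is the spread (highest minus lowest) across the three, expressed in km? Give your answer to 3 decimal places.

station A: 3.63 SM = 5.84192 km.
station C: 12414 ft = 3.78379 km.
Spread: 5.90400 − 3.78379 = 2.120 km.

2.120 km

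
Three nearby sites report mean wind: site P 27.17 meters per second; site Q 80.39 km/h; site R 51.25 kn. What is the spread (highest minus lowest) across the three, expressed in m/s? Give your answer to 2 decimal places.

4.84 m/s

site Q: 80.39 km/h = 22.3306 m/s.
site R: 51.25 kt = 26.3653 m/s.
Spread: 27.1700 − 22.3306 = 4.84 m/s.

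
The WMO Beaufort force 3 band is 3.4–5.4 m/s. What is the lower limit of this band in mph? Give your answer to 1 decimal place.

7.6 mph

3.4–5.4 m/s × 2.237 = 7.6–12.1 mph.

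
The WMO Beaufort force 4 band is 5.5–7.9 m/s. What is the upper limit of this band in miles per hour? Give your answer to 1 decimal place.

5.5–7.9 m/s × 2.237 = 12.3–17.7 mph.

17.7 mph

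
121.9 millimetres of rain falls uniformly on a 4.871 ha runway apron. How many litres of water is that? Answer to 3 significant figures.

5940000 litres

Area: 4.871 ha = 48710 m².
1 mm over 1 m² is 1 L, so volume = 121.9 × 48710 = 5937749 L ≈ 5940000 L.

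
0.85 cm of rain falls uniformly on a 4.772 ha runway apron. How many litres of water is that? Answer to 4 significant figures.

Depth: 0.85 cm × 10 = 8.5 mm.
Area: 4.772 ha = 47720 m².
1 mm over 1 m² is 1 L, so volume = 8.5 × 47720 = 405620 L ≈ 405600 L.

405600 litres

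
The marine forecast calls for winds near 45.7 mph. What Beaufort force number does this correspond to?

Beaufort force 8

45.7 mph = 20.4 m/s, which is Beaufort 8 (gale, 17.2–20.7 m/s).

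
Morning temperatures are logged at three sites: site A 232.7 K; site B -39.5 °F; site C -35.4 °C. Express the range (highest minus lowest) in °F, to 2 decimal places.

site A: 232.7 K = -40.450 °C.
site B: -39.5 °F = -39.722 °C.
Spread: (-35.400) − (-40.450) = 5.050 °C = 9.09 °F.

9.09 °F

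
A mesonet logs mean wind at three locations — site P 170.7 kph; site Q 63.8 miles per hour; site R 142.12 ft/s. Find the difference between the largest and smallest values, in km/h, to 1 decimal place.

site Q: 63.8 mph = 102.676 km/h.
site R: 142.12 ft/s = 155.945 km/h.
Spread: 170.700 − 102.676 = 68.0 km/h.

68.0 km/h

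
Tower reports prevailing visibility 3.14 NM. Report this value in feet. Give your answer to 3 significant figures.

19100 ft

1 nmi = 6076.12 ft, so 3.14 × 6076.12 = 19100 ft.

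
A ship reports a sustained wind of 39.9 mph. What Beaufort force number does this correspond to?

39.9 mph = 17.8 m/s, which is Beaufort 8 (gale, 17.2–20.7 m/s).

Beaufort force 8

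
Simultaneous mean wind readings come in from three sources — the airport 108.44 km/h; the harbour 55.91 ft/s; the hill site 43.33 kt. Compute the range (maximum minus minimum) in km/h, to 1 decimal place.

the harbour: 55.91 ft/s = 61.349 km/h.
the hill site: 43.33 kt = 80.247 km/h.
Spread: 108.440 − 61.349 = 47.1 km/h.

47.1 km/h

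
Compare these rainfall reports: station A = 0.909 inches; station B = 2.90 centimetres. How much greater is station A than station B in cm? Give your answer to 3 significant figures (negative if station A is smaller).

-0.591 cm

station A: 0.909 in = 2.30886 cm.
Difference: 2.30886 − 2.90000 = -0.591 cm.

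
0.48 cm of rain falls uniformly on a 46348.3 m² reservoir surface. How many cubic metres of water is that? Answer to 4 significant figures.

Depth: 0.48 cm × 10 = 4.8 mm.
1 mm over 1 m² is 1 L, so volume = 4.8 × 46348.3 = 222471.84 L = 222.5 m³.

222.5 cubic metres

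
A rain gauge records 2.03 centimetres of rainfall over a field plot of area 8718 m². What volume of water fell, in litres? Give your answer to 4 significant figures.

Depth: 2.03 cm × 10 = 20.3 mm.
1 mm over 1 m² is 1 L, so volume = 20.3 × 8718 = 176975.4 L ≈ 177000 L.

177000 litres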